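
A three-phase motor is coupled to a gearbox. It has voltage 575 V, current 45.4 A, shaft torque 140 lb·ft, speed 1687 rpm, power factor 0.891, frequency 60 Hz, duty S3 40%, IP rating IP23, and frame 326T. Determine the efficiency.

83.2 %

τ = 140 lb·ft × 1.356 = 189.8 N·m
ω = 2π × 1687/60 = 176.7 rad/s; P_out = τω = 189.8 × 176.7 = 33538 W
P_in = √3·V_L·I_L·cosφ = 1.732 × 575 × 45.4 × 0.891 = 40286 W
η = P_out / P_in = 33538 / 40286 = 0.832 = 83.2%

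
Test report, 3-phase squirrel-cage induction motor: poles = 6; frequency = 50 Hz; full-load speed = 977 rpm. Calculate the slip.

n_s = 120f/p = 120×50/6 = 1000 rpm
s = (n_s − n)/n_s = (1000 − 977)/1000 = 0.0230

2.30 %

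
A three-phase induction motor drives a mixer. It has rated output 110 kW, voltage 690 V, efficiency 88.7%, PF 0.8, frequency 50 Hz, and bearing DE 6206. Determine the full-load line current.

130 A

P_out = 110 kW = 110000 W
P_in = P_out / η = 110000 / 0.887 = 124014 W
I_L = P_in / (√3·V_L·cosφ) = 124014 / (1.732 × 690 × 0.8) = 130 A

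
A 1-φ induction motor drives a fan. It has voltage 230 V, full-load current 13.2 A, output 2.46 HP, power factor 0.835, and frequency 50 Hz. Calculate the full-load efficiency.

P_out = 2.46 × 746 = 1835 W
P_in = V·I·cosφ = 230 × 13.2 × 0.835 = 2535 W
η = P_out / P_in = 1835 / 2535 = 0.724 = 72.4%

72.4 %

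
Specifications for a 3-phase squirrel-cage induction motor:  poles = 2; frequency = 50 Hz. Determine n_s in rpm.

3000 rpm

n_s = 120f/p = 120×50/2 = 3000 rpm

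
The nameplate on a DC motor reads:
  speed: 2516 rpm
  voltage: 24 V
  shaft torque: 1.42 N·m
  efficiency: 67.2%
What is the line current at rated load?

ω = 2π×2516/60 = 263.5 rad/s; P_out = τω = 1.42 × 263.5 = 374 W
P_in = P_out / η = 374 / 0.672 = 557 W
I = P_in / V = 557 / 24 = 23.2 A

23.2 A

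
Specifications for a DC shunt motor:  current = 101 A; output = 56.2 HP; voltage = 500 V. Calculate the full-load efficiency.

83.0 %

P_out = 56.2 × 746 = 41925 W
P_in = V·I = 500 × 101 = 50500 W
η = P_out / P_in = 41925 / 50500 = 0.830 = 83.0%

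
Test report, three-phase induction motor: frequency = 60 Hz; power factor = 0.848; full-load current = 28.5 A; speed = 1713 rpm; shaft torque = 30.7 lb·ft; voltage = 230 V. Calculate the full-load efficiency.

77.6 %

τ = 30.7 lb·ft × 1.356 = 41.63 N·m
ω = 2π × 1713/60 = 179.4 rad/s; P_out = τω = 41.63 × 179.4 = 7468 W
P_in = √3·V_L·I_L·cosφ = 1.732 × 230 × 28.5 × 0.848 = 9628 W
η = P_out / P_in = 7468 / 9628 = 0.776 = 77.6%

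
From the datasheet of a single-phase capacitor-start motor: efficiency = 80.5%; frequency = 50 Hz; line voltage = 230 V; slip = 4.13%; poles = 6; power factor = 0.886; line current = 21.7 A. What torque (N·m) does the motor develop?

35.5 N·m

P_in = V·I·cosφ = 230 × 21.7 × 0.886 = 4422 W
P_out = η·P_in = 0.805 × 4422 = 3560 W
n_s = 120×50/6 = 1000 rpm; n = 1000×(1−0.0413) = 959 rpm
ω = 2π×959/60 = 100.4 rad/s
τ = P_out/ω = 3560/100.4 = 35.5 N·m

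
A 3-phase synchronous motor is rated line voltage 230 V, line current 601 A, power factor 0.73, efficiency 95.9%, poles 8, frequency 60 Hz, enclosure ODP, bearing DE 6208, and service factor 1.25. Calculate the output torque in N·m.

P_in = √3·V·I·cosφ = 1.732 × 230 × 601 × 0.73 = 174772 W
P_out = η·P_in = 0.959 × 174772 = 167606 W
n = n_s = 120×60/8 = 900 rpm (synchronous)
ω = 2π×900/60 = 94.25 rad/s
τ = P_out/ω = 167606/94.25 = 1780 N·m

1780 N·m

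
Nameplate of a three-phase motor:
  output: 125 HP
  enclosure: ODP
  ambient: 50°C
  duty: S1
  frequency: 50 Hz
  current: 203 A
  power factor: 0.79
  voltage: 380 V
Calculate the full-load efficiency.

P_out = 125 × 746 = 93250 W
P_in = √3·V_L·I_L·cosφ = 1.732 × 380 × 203 × 0.79 = 105549 W
η = P_out / P_in = 93250 / 105549 = 0.883 = 88.3%

88.3 %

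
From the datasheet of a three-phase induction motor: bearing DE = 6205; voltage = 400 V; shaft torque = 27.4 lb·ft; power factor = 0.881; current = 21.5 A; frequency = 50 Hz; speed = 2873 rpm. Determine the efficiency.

85.2 %

τ = 27.4 lb·ft × 1.356 = 37.15 N·m
ω = 2π × 2873/60 = 300.9 rad/s; P_out = τω = 37.15 × 300.9 = 11178 W
P_in = √3·V_L·I_L·cosφ = 1.732 × 400 × 21.5 × 0.881 = 13123 W
η = P_out / P_in = 11178 / 13123 = 0.852 = 85.2%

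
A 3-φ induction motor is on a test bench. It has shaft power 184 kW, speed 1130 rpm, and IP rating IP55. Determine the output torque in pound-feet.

1150 lb·ft

ω = 2π × 1130/60 = 118.3 rad/s
τ = P/ω = 184000/118.3 = 1555 N·m
In lb·ft: 1555/1.356 = 1150 lb·ft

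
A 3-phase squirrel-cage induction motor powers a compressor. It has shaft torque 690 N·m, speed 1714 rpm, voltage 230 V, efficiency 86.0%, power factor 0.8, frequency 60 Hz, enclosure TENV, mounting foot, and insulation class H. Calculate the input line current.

ω = 2π×1714/60 = 179.5 rad/s; P_out = τω = 690 × 179.5 = 123855 W
P_in = P_out / η = 123855 / 0.860 = 144017 W
I_L = P_in / (√3·V_L·cosφ) = 144017 / (1.732 × 230 × 0.8) = 452 A

452 A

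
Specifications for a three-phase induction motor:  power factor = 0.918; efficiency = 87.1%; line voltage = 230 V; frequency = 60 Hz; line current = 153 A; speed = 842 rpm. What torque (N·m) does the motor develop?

553 N·m

P_in = √3·V·I·cosφ = 1.732 × 230 × 153 × 0.918 = 55951 W
P_out = η·P_in = 0.871 × 55951 = 48733 W
n = 842 rpm
ω = 2π×842/60 = 88.17 rad/s
τ = P_out/ω = 48733/88.17 = 553 N·m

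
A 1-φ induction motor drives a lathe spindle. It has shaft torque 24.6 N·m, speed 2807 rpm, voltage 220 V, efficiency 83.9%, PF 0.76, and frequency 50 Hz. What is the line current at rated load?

ω = 2π×2807/60 = 293.9 rad/s; P_out = τω = 24.6 × 293.9 = 7230 W
P_in = P_out / η = 7230 / 0.839 = 8617 W
I = P_in / (V·cosφ) = 8617 / (220 × 0.76) = 51.5 A

51.5 A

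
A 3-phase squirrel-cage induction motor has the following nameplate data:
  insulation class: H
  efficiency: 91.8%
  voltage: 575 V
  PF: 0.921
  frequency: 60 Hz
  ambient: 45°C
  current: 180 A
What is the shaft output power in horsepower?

203 HP

P_in = √3·V·I·cosφ = 1.732 × 575 × 180 × 0.921 = 165100 W
P_out = η·P_in = 0.918 × 165100 = 151562 W
= 151562/746 = 203 HP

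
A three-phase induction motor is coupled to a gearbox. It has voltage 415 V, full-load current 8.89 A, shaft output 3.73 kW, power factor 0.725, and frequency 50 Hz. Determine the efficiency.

80.5 %

P_out = 3.73 kW = 3730 W
P_in = √3·V_L·I_L·cosφ = 1.732 × 415 × 8.89 × 0.725 = 4633 W
η = P_out / P_in = 3730 / 4633 = 0.805 = 80.5%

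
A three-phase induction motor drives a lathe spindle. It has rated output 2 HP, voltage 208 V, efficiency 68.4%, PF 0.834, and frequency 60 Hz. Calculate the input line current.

P_out = 2 × 746 = 1492 W
P_in = P_out / η = 1492 / 0.684 = 2181 W
I_L = P_in / (√3·V_L·cosφ) = 2181 / (1.732 × 208 × 0.834) = 7.26 A

7.26 A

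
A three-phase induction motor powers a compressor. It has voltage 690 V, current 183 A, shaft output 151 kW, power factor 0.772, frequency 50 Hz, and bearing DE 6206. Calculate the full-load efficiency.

89.4 %

P_out = 151 kW = 151000 W
P_in = √3·V_L·I_L·cosφ = 1.732 × 690 × 183 × 0.772 = 168836 W
η = P_out / P_in = 151000 / 168836 = 0.894 = 89.4%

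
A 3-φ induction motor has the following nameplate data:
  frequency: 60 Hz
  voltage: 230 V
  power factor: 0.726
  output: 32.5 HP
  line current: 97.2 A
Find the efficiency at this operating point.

86.2 %

P_out = 32.5 × 746 = 24245 W
P_in = √3·V_L·I_L·cosφ = 1.732 × 230 × 97.2 × 0.726 = 28111 W
η = P_out / P_in = 24245 / 28111 = 0.862 = 86.2%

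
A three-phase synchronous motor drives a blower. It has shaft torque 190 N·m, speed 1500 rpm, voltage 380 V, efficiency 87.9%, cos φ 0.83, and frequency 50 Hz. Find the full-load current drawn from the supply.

ω = 2π×1500/60 = 157.1 rad/s; P_out = τω = 190 × 157.1 = 29849 W
P_in = P_out / η = 29849 / 0.879 = 33958 W
I_L = P_in / (√3·V_L·cosφ) = 33958 / (1.732 × 380 × 0.83) = 62.2 A

62.2 A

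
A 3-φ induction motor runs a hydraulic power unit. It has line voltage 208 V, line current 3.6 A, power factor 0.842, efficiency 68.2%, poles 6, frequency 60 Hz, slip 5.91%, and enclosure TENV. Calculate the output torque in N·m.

P_in = √3·V·I·cosφ = 1.732 × 208 × 3.6 × 0.842 = 1092 W
P_out = η·P_in = 0.682 × 1092 = 745 W
n_s = 120×60/6 = 1200 rpm; n = 1200×(1−0.0591) = 1129 rpm
ω = 2π×1129/60 = 118.2 rad/s
τ = P_out/ω = 745/118.2 = 6.3 N·m

6.3 N·m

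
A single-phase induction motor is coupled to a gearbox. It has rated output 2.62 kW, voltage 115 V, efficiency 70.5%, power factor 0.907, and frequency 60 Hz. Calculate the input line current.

P_out = 2.62 kW = 2620 W
P_in = P_out / η = 2620 / 0.705 = 3716 W
I = P_in / (V·cosφ) = 3716 / (115 × 0.907) = 35.6 A

35.6 A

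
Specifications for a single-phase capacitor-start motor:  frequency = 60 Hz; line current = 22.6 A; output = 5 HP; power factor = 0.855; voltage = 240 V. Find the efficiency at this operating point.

P_out = 5 × 746 = 3730 W
P_in = V·I·cosφ = 240 × 22.6 × 0.855 = 4638 W
η = P_out / P_in = 3730 / 4638 = 0.804 = 80.4%

80.4 %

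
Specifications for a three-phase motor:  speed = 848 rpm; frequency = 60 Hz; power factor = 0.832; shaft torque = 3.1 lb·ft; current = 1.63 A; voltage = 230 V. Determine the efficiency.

69.1 %

τ = 3.1 lb·ft × 1.356 = 4.204 N·m
ω = 2π × 848/60 = 88.8 rad/s; P_out = τω = 4.204 × 88.8 = 373 W
P_in = √3·V_L·I_L·cosφ = 1.732 × 230 × 1.63 × 0.832 = 540 W
η = P_out / P_in = 373 / 540 = 0.691 = 69.1%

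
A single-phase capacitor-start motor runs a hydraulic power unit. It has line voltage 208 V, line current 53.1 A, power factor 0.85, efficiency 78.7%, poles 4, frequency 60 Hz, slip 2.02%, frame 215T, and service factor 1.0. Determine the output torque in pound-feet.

29.5 lb·ft

P_in = V·I·cosφ = 208 × 53.1 × 0.85 = 9388 W
P_out = η·P_in = 0.787 × 9388 = 7388 W
n_s = 120×60/4 = 1800 rpm; n = 1800×(1−0.0202) = 1764 rpm
ω = 2π×1764/60 = 184.7 rad/s
τ = P_out/ω = 7388/184.7 = 40 N·m
In lb·ft: 40/1.356 = 29.5 lb·ft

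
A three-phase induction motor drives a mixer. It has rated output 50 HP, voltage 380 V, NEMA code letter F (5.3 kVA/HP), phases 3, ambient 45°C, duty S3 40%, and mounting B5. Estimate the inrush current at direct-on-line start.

403 A

S_LR = 5.3 × 50 = 265 kVA
I_LR = S_LR/(√3·V_L) = 265000/(1.732×380) = 403 A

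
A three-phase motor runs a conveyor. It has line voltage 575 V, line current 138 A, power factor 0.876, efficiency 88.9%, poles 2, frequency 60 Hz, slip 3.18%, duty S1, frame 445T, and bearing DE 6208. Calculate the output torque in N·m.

293 N·m

P_in = √3·V·I·cosφ = 1.732 × 575 × 138 × 0.876 = 120392 W
P_out = η·P_in = 0.889 × 120392 = 107028 W
n_s = 120×60/2 = 3600 rpm; n = 3600×(1−0.0318) = 3486 rpm
ω = 2π×3486/60 = 365.1 rad/s
τ = P_out/ω = 107028/365.1 = 293 N·m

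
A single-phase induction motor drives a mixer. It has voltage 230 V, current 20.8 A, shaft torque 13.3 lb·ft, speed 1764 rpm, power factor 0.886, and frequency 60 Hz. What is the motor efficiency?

78.6 %

τ = 13.3 lb·ft × 1.356 = 18.03 N·m
ω = 2π × 1764/60 = 184.7 rad/s; P_out = τω = 18.03 × 184.7 = 3330 W
P_in = V·I·cosφ = 230 × 20.8 × 0.886 = 4239 W
η = P_out / P_in = 3330 / 4239 = 0.786 = 78.6%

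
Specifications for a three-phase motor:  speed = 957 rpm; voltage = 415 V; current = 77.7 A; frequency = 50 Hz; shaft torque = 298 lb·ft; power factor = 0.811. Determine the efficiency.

τ = 298 lb·ft × 1.356 = 404.1 N·m
ω = 2π × 957/60 = 100.2 rad/s; P_out = τω = 404.1 × 100.2 = 40491 W
P_in = √3·V_L·I_L·cosφ = 1.732 × 415 × 77.7 × 0.811 = 45294 W
η = P_out / P_in = 40491 / 45294 = 0.894 = 89.4%

89.4 %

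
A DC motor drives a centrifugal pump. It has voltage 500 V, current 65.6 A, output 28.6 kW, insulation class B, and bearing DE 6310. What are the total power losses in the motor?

P_in = V·I = 500×65.6 = 32800 W
P_out = 28600 W
Losses = P_in − P_out = 32800 − 28600 = 4200 W

4200 W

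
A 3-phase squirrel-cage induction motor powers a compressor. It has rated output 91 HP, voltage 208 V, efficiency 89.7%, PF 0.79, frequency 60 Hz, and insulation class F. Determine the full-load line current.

266 A

P_out = 91 × 746 = 67886 W
P_in = P_out / η = 67886 / 0.897 = 75681 W
I_L = P_in / (√3·V_L·cosφ) = 75681 / (1.732 × 208 × 0.79) = 266 A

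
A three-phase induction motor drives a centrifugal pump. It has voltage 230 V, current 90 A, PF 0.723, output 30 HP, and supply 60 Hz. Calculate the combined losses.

3.54 kW

P_in = √3·V·I·cosφ = 1.732×230×90×0.723 = 25921 W
P_out = 30×746 = 22380 W
Losses = P_in − P_out = 25921 − 22380 = 3541 W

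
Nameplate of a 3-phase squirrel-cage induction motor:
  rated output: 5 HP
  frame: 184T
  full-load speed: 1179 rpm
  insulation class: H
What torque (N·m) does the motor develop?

P_out = 5 × 746 = 3730 W
ω = 2π × 1179/60 = 123.5 rad/s
τ = P_out/ω = 3730/123.5 = 30.2 N·m

30.2 N·m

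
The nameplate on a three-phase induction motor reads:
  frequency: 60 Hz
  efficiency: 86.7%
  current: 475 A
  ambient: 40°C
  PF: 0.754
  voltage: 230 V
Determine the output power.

P_in = √3·V·I·cosφ = 1.732 × 230 × 475 × 0.754 = 142673 W
P_out = η·P_in = 0.867 × 142673 = 123697 W

124 kW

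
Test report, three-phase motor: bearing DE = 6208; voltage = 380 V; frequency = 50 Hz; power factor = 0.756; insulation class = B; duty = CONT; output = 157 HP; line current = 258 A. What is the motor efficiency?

P_out = 157 × 746 = 117122 W
P_in = √3·V_L·I_L·cosφ = 1.732 × 380 × 258 × 0.756 = 128373 W
η = P_out / P_in = 117122 / 128373 = 0.912 = 91.2%

91.2 %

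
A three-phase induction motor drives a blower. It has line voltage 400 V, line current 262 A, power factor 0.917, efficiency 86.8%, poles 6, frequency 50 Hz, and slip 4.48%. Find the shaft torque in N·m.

1440 N·m

P_in = √3·V·I·cosφ = 1.732 × 400 × 262 × 0.917 = 166448 W
P_out = η·P_in = 0.868 × 166448 = 144477 W
n_s = 120×50/6 = 1000 rpm; n = 1000×(1−0.0448) = 955 rpm
ω = 2π×955/60 = 100 rad/s
τ = P_out/ω = 144477/100 = 1440 N·m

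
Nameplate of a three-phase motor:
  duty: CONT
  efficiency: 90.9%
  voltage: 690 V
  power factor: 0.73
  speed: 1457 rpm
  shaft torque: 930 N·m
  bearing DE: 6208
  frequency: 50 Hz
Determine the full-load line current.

179 A

ω = 2π×1457/60 = 152.6 rad/s; P_out = τω = 930 × 152.6 = 141918 W
P_in = P_out / η = 141918 / 0.909 = 156125 W
I_L = P_in / (√3·V_L·cosφ) = 156125 / (1.732 × 690 × 0.73) = 179 A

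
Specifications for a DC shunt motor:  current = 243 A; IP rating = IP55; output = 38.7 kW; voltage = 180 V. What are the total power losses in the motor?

5.04 kW

P_in = V·I = 180×243 = 43740 W
P_out = 38700 W
Losses = P_in − P_out = 43740 − 38700 = 5040 W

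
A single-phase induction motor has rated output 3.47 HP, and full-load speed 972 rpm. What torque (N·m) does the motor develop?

25.4 N·m

P_out = 3.47 × 746 = 2589 W
ω = 2π × 972/60 = 101.8 rad/s
τ = P_out/ω = 2589/101.8 = 25.4 N·m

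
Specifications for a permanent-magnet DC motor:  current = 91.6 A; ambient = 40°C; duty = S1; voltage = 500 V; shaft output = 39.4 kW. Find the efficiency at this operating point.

P_out = 39.4 kW = 39400 W
P_in = V·I = 500 × 91.6 = 45800 W
η = P_out / P_in = 39400 / 45800 = 0.860 = 86.0%

86.0 %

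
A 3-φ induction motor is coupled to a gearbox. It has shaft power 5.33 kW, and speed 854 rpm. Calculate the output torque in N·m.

ω = 2π × 854/60 = 89.43 rad/s
τ = P/ω = 5330/89.43 = 59.6 N·m

59.6 N·m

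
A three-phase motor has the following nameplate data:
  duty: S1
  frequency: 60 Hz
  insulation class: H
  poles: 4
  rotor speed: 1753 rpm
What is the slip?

2.6 %

n_s = 120f/p = 120×60/4 = 1800 rpm
s = (n_s − n)/n_s = (1800 − 1753)/1800 = 0.0261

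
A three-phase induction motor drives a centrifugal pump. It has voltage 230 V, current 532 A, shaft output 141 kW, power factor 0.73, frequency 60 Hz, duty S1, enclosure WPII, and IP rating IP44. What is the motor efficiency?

91.1 %

P_out = 141 kW = 141000 W
P_in = √3·V_L·I_L·cosφ = 1.732 × 230 × 532 × 0.73 = 154707 W
η = P_out / P_in = 141000 / 154707 = 0.911 = 91.1%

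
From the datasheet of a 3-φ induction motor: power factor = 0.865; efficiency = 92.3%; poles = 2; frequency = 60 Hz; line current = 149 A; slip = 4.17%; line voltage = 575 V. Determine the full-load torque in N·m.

P_in = √3·V·I·cosφ = 1.732 × 575 × 149 × 0.865 = 128357 W
P_out = η·P_in = 0.923 × 128357 = 118474 W
n_s = 120×60/2 = 3600 rpm; n = 3600×(1−0.0417) = 3450 rpm
ω = 2π×3450/60 = 361.3 rad/s
τ = P_out/ω = 118474/361.3 = 328 N·m

328 N·m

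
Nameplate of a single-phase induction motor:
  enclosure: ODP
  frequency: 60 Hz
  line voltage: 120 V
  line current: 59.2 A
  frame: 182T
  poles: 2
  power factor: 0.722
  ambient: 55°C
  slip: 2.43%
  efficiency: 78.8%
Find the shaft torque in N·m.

11 N·m

P_in = V·I·cosφ = 120 × 59.2 × 0.722 = 5129 W
P_out = η·P_in = 0.788 × 5129 = 4042 W
n_s = 120×60/2 = 3600 rpm; n = 3600×(1−0.0243) = 3513 rpm
ω = 2π×3513/60 = 367.9 rad/s
τ = P_out/ω = 4042/367.9 = 11 N·m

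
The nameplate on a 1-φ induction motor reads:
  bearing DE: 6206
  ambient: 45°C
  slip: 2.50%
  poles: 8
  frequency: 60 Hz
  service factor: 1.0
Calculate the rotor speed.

878 rpm

n_s = 120f/p = 120×60/8 = 900 rpm
n = n_s(1 − s) = 900 × (1 − 0.025) = 878 rpm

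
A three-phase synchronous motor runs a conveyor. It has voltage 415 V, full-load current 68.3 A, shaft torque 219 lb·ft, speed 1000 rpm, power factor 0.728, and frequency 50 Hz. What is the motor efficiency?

87.0 %

τ = 219 lb·ft × 1.356 = 297 N·m
ω = 2π × 1000/60 = 104.7 rad/s; P_out = τω = 297 × 104.7 = 31096 W
P_in = √3·V_L·I_L·cosφ = 1.732 × 415 × 68.3 × 0.728 = 35739 W
η = P_out / P_in = 31096 / 35739 = 0.870 = 87.0%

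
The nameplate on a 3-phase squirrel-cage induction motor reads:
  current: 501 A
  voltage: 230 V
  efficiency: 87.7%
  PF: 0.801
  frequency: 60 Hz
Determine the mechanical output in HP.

188 HP

P_in = √3·V·I·cosφ = 1.732 × 230 × 501 × 0.801 = 159862 W
P_out = η·P_in = 0.877 × 159862 = 140199 W
= 140199/746 = 188 HP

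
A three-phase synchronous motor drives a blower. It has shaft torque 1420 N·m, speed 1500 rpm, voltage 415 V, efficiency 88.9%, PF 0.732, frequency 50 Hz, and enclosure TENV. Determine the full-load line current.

477 A

ω = 2π×1500/60 = 157.1 rad/s; P_out = τω = 1420 × 157.1 = 223082 W
P_in = P_out / η = 223082 / 0.889 = 250936 W
I_L = P_in / (√3·V_L·cosφ) = 250936 / (1.732 × 415 × 0.732) = 477 A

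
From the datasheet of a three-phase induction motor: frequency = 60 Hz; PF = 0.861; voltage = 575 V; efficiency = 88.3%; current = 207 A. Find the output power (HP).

P_in = √3·V·I·cosφ = 1.732 × 575 × 207 × 0.861 = 177496 W
P_out = η·P_in = 0.883 × 177496 = 156729 W
= 156729/746 = 210 HP

210 HP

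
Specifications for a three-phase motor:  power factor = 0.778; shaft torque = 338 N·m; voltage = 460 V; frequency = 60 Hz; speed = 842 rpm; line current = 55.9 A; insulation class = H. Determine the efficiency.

ω = 2π × 842/60 = 88.17 rad/s; P_out = τω = 338 × 88.17 = 29801 W
P_in = √3·V_L·I_L·cosφ = 1.732 × 460 × 55.9 × 0.778 = 34650 W
η = P_out / P_in = 29801 / 34650 = 0.860 = 86.0%

86.0 %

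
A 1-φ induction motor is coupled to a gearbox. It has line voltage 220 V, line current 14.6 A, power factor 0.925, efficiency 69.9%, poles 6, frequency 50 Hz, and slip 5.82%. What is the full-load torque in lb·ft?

15.5 lb·ft

P_in = V·I·cosφ = 220 × 14.6 × 0.925 = 2971 W
P_out = η·P_in = 0.699 × 2971 = 2077 W
n_s = 120×50/6 = 1000 rpm; n = 1000×(1−0.0582) = 942 rpm
ω = 2π×942/60 = 98.65 rad/s
τ = P_out/ω = 2077/98.65 = 21.05 N·m
In lb·ft: 21.05/1.356 = 15.5 lb·ft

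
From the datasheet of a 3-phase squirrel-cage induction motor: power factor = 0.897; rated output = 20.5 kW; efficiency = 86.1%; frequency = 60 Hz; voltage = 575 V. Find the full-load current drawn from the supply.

P_out = 20.5 kW = 20500 W
P_in = P_out / η = 20500 / 0.861 = 23810 W
I_L = P_in / (√3·V_L·cosφ) = 23810 / (1.732 × 575 × 0.897) = 26.7 A

26.7 A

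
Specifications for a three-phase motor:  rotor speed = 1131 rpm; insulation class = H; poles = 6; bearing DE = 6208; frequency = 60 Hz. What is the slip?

n_s = 120f/p = 120×60/6 = 1200 rpm
s = (n_s − n)/n_s = (1200 − 1131)/1200 = 0.0575

5.75 %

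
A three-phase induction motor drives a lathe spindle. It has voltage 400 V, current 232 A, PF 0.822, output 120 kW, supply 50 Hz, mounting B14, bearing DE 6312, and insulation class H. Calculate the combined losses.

12100 W

P_in = √3·V·I·cosφ = 1.732×400×232×0.822 = 132120 W
P_out = 120000 W
Losses = P_in − P_out = 132120 − 120000 = 12120 W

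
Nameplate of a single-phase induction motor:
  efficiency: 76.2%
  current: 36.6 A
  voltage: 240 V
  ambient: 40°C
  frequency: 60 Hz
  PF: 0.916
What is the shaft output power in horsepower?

8.22 HP

P_in = V·I·cosφ = 240 × 36.6 × 0.916 = 8046 W
P_out = η·P_in = 0.762 × 8046 = 6131 W
= 6131/746 = 8.22 HP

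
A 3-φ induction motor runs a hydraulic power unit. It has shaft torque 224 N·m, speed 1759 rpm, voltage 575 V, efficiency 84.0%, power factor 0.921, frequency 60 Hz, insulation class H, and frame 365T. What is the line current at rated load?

ω = 2π×1759/60 = 184.2 rad/s; P_out = τω = 224 × 184.2 = 41261 W
P_in = P_out / η = 41261 / 0.840 = 49120 W
I_L = P_in / (√3·V_L·cosφ) = 49120 / (1.732 × 575 × 0.921) = 53.6 A

53.6 A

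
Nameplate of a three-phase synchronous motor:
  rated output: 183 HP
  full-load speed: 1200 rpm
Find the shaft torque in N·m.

1090 N·m

P_out = 183 × 746 = 136518 W
ω = 2π × 1200/60 = 125.7 rad/s
τ = P_out/ω = 136518/125.7 = 1090 N·m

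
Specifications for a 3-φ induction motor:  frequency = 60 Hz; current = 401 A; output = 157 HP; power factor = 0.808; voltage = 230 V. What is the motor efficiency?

90.7 %

P_out = 157 × 746 = 117122 W
P_in = √3·V_L·I_L·cosφ = 1.732 × 230 × 401 × 0.808 = 129072 W
η = P_out / P_in = 117122 / 129072 = 0.907 = 90.7%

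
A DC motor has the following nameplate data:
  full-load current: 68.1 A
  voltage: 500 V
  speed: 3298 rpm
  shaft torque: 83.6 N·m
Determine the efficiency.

84.8 %

ω = 2π × 3298/60 = 345.4 rad/s; P_out = τω = 83.6 × 345.4 = 28875 W
P_in = V·I = 500 × 68.1 = 34050 W
η = P_out / P_in = 28875 / 34050 = 0.848 = 84.8%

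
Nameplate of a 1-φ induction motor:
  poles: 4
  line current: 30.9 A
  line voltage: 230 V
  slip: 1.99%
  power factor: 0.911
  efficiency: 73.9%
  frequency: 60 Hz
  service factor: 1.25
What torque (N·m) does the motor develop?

25.9 N·m

P_in = V·I·cosφ = 230 × 30.9 × 0.911 = 6474 W
P_out = η·P_in = 0.739 × 6474 = 4784 W
n_s = 120×60/4 = 1800 rpm; n = 1800×(1−0.0199) = 1764 rpm
ω = 2π×1764/60 = 184.7 rad/s
τ = P_out/ω = 4784/184.7 = 25.9 N·m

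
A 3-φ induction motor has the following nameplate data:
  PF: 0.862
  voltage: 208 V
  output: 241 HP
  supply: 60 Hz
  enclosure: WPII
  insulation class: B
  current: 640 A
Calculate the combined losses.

P_in = √3·V·I·cosφ = 1.732×208×640×0.862 = 198746 W
P_out = 241×746 = 179786 W
Losses = P_in − P_out = 198746 − 179786 = 18960 W

19 kW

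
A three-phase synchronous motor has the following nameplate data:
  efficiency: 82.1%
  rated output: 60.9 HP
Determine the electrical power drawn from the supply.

55.3 kW

P_out = 60.9 × 746 = 45431 W
P_in = P_out/η = 45431/0.821 = 55336 W = 55.3 kW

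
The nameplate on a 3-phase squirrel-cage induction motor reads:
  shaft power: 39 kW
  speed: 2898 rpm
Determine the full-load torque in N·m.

129 N·m

ω = 2π × 2898/60 = 303.5 rad/s
τ = P/ω = 39000/303.5 = 129 N·m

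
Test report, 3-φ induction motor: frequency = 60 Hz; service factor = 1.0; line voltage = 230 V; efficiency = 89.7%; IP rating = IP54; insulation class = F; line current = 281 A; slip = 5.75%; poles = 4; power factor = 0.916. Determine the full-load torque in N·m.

P_in = √3·V·I·cosφ = 1.732 × 230 × 281 × 0.916 = 102536 W
P_out = η·P_in = 0.897 × 102536 = 91975 W
n_s = 120×60/4 = 1800 rpm; n = 1800×(1−0.0575) = 1697 rpm
ω = 2π×1697/60 = 177.7 rad/s
τ = P_out/ω = 91975/177.7 = 518 N·m

518 N·m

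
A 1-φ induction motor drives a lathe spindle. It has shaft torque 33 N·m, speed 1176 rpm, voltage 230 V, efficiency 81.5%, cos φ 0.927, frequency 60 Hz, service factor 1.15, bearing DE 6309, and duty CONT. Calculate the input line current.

ω = 2π×1176/60 = 123.2 rad/s; P_out = τω = 33 × 123.2 = 4066 W
P_in = P_out / η = 4066 / 0.815 = 4989 W
I = P_in / (V·cosφ) = 4989 / (230 × 0.927) = 23.4 A

23.4 A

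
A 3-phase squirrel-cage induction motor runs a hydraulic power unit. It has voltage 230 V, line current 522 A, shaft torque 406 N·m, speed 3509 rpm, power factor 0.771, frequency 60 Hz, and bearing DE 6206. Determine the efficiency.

ω = 2π × 3509/60 = 367.5 rad/s; P_out = τω = 406 × 367.5 = 149205 W
P_in = √3·V_L·I_L·cosφ = 1.732 × 230 × 522 × 0.771 = 160325 W
η = P_out / P_in = 149205 / 160325 = 0.931 = 93.1%

93.1 %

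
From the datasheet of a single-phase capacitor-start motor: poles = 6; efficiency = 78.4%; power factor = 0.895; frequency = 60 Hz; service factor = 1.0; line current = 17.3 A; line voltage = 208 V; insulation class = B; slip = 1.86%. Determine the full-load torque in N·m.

20.5 N·m

P_in = V·I·cosφ = 208 × 17.3 × 0.895 = 3221 W
P_out = η·P_in = 0.784 × 3221 = 2525 W
n_s = 120×60/6 = 1200 rpm; n = 1200×(1−0.0186) = 1178 rpm
ω = 2π×1178/60 = 123.4 rad/s
τ = P_out/ω = 2525/123.4 = 20.5 N·m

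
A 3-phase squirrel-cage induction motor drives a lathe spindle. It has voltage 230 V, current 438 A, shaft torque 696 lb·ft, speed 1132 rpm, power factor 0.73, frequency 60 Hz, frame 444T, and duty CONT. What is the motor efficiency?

τ = 696 lb·ft × 1.356 = 943.8 N·m
ω = 2π × 1132/60 = 118.5 rad/s; P_out = τω = 943.8 × 118.5 = 111840 W
P_in = √3·V_L·I_L·cosφ = 1.732 × 230 × 438 × 0.73 = 127372 W
η = P_out / P_in = 111840 / 127372 = 0.878 = 87.8%

87.8 %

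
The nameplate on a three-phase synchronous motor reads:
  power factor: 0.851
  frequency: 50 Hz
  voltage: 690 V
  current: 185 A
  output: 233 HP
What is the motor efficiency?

P_out = 233 × 746 = 173818 W
P_in = √3·V_L·I_L·cosφ = 1.732 × 690 × 185 × 0.851 = 188147 W
η = P_out / P_in = 173818 / 188147 = 0.924 = 92.4%

92.4 %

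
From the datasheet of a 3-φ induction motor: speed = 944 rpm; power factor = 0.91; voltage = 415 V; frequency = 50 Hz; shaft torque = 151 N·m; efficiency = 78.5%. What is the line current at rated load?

29.1 A

ω = 2π×944/60 = 98.86 rad/s; P_out = τω = 151 × 98.86 = 14928 W
P_in = P_out / η = 14928 / 0.785 = 19017 W
I_L = P_in / (√3·V_L·cosφ) = 19017 / (1.732 × 415 × 0.91) = 29.1 A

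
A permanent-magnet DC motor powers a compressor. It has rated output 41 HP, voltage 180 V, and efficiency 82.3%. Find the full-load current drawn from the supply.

206 A

P_out = 41 × 746 = 30586 W
P_in = P_out / η = 30586 / 0.823 = 37164 W
I = P_in / V = 37164 / 180 = 206 A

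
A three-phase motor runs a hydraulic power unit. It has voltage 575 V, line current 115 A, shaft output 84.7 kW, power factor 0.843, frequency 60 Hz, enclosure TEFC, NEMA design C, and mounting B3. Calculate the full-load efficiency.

P_out = 84.7 kW = 84700 W
P_in = √3·V_L·I_L·cosφ = 1.732 × 575 × 115 × 0.843 = 96548 W
η = P_out / P_in = 84700 / 96548 = 0.877 = 87.7%

87.7 %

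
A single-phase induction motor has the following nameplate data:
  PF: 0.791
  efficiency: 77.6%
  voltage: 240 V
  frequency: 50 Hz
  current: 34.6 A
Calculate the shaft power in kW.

5.1 kW

P_in = V·I·cosφ = 240 × 34.6 × 0.791 = 6568 W
P_out = η·P_in = 0.776 × 6568 = 5097 W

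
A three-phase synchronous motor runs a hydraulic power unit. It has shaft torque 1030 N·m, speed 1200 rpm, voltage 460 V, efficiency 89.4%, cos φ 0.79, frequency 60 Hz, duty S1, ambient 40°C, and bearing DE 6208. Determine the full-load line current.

230 A

ω = 2π×1200/60 = 125.7 rad/s; P_out = τω = 1030 × 125.7 = 129471 W
P_in = P_out / η = 129471 / 0.894 = 144822 W
I_L = P_in / (√3·V_L·cosφ) = 144822 / (1.732 × 460 × 0.79) = 230 A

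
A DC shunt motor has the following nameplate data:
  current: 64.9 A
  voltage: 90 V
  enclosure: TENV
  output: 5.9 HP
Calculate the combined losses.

1.44 kW

P_in = V·I = 90×64.9 = 5841 W
P_out = 5.9×746 = 4401 W
Losses = P_in − P_out = 5841 − 4401 = 1440 W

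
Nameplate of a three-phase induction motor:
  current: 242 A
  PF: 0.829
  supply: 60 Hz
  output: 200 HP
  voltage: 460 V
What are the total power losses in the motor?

10600 W

P_in = √3·V·I·cosφ = 1.732×460×242×0.829 = 159836 W
P_out = 200×746 = 149200 W
Losses = P_in − P_out = 159836 − 149200 = 10636 W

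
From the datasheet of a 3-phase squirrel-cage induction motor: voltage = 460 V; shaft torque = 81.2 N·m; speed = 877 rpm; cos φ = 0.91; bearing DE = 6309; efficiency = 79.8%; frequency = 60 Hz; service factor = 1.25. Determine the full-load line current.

12.9 A

ω = 2π×877/60 = 91.84 rad/s; P_out = τω = 81.2 × 91.84 = 7457 W
P_in = P_out / η = 7457 / 0.798 = 9345 W
I_L = P_in / (√3·V_L·cosφ) = 9345 / (1.732 × 460 × 0.91) = 12.9 A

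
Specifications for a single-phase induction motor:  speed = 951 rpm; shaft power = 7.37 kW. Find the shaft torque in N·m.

ω = 2π × 951/60 = 99.59 rad/s
τ = P/ω = 7370/99.59 = 74 N·m

74 N·m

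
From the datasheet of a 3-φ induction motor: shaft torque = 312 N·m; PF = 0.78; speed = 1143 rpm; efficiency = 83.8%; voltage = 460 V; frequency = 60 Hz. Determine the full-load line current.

ω = 2π×1143/60 = 119.7 rad/s; P_out = τω = 312 × 119.7 = 37346 W
P_in = P_out / η = 37346 / 0.838 = 44566 W
I_L = P_in / (√3·V_L·cosφ) = 44566 / (1.732 × 460 × 0.78) = 71.7 A

71.7 A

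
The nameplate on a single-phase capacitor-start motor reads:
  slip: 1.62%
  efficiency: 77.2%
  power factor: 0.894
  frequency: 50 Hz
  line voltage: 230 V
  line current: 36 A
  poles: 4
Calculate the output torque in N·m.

37 N·m

P_in = V·I·cosφ = 230 × 36 × 0.894 = 7402 W
P_out = η·P_in = 0.772 × 7402 = 5714 W
n_s = 120×50/4 = 1500 rpm; n = 1500×(1−0.0162) = 1476 rpm
ω = 2π×1476/60 = 154.6 rad/s
τ = P_out/ω = 5714/154.6 = 37 N·m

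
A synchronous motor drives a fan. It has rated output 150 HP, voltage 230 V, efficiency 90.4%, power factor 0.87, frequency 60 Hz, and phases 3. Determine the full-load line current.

357 A

P_out = 150 × 746 = 111900 W
P_in = P_out / η = 111900 / 0.904 = 123783 W
I_L = P_in / (√3·V_L·cosφ) = 123783 / (1.732 × 230 × 0.87) = 357 A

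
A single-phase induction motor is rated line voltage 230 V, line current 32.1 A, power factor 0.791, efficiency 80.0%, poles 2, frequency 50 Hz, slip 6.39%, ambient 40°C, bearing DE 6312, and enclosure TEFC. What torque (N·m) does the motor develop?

P_in = V·I·cosφ = 230 × 32.1 × 0.791 = 5840 W
P_out = η·P_in = 0.8 × 5840 = 4672 W
n_s = 120×50/2 = 3000 rpm; n = 3000×(1−0.0639) = 2808 rpm
ω = 2π×2808/60 = 294.1 rad/s
τ = P_out/ω = 4672/294.1 = 15.9 N·m

15.9 N·m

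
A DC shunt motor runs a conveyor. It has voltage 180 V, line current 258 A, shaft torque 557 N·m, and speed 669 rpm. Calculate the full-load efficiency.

ω = 2π × 669/60 = 70.06 rad/s; P_out = τω = 557 × 70.06 = 39023 W
P_in = V·I = 180 × 258 = 46440 W
η = P_out / P_in = 39023 / 46440 = 0.840 = 84.0%

84.0 %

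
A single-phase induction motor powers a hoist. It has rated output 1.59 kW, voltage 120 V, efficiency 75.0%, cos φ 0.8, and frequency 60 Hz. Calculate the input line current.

22.1 A

P_out = 1.59 kW = 1590 W
P_in = P_out / η = 1590 / 0.750 = 2120 W
I = P_in / (V·cosφ) = 2120 / (120 × 0.8) = 22.1 A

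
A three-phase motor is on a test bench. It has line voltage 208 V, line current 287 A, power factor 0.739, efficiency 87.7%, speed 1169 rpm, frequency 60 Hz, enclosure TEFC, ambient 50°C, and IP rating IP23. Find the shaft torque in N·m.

547 N·m

P_in = √3·V·I·cosφ = 1.732 × 208 × 287 × 0.739 = 76408 W
P_out = η·P_in = 0.877 × 76408 = 67010 W
n = 1169 rpm
ω = 2π×1169/60 = 122.4 rad/s
τ = P_out/ω = 67010/122.4 = 547 N·m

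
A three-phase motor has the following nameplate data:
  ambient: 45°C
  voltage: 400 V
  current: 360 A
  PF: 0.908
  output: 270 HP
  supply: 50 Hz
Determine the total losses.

P_in = √3·V·I·cosφ = 1.732×400×360×0.908 = 226462 W
P_out = 270×746 = 201420 W
Losses = P_in − P_out = 226462 − 201420 = 25042 W

25000 W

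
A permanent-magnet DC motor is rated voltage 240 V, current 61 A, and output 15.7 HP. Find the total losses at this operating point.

P_in = V·I = 240×61 = 14640 W
P_out = 15.7×746 = 11712 W
Losses = P_in − P_out = 14640 − 11712 = 2928 W

2.93 kW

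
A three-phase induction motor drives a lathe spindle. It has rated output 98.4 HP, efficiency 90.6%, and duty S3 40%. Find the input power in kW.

81 kW

P_out = 98.4 × 746 = 73406 W
P_in = P_out/η = 73406/0.906 = 81022 W = 81 kW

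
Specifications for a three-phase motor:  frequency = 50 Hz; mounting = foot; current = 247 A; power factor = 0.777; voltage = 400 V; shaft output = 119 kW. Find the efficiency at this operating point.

89.5 %

P_out = 119 kW = 119000 W
P_in = √3·V_L·I_L·cosφ = 1.732 × 400 × 247 × 0.777 = 132961 W
η = P_out / P_in = 119000 / 132961 = 0.895 = 89.5%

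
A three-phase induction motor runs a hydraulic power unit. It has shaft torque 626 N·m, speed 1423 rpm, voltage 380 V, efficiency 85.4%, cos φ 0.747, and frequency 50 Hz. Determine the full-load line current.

222 A

ω = 2π×1423/60 = 149 rad/s; P_out = τω = 626 × 149 = 93274 W
P_in = P_out / η = 93274 / 0.854 = 109220 W
I_L = P_in / (√3·V_L·cosφ) = 109220 / (1.732 × 380 × 0.747) = 222 A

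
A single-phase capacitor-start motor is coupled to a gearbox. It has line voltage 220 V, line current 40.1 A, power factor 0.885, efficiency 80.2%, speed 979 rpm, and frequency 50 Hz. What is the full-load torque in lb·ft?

45 lb·ft

P_in = V·I·cosφ = 220 × 40.1 × 0.885 = 7807 W
P_out = η·P_in = 0.802 × 7807 = 6261 W
n = 979 rpm
ω = 2π×979/60 = 102.5 rad/s
τ = P_out/ω = 6261/102.5 = 61.08 N·m
In lb·ft: 61.08/1.356 = 45 lb·ft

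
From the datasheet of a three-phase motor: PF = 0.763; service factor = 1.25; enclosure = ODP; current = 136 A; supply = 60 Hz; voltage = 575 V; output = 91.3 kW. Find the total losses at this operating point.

P_in = √3·V·I·cosφ = 1.732×575×136×0.763 = 103343 W
P_out = 91300 W
Losses = P_in − P_out = 103343 − 91300 = 12043 W

12 kW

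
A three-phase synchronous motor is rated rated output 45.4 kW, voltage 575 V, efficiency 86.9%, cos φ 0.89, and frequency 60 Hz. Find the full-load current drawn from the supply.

58.9 A

P_out = 45.4 kW = 45400 W
P_in = P_out / η = 45400 / 0.869 = 52244 W
I_L = P_in / (√3·V_L·cosφ) = 52244 / (1.732 × 575 × 0.89) = 58.9 A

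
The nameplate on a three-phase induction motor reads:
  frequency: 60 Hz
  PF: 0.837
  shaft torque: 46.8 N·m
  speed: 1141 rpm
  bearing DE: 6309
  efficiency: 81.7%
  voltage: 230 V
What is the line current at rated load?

20.5 A

ω = 2π×1141/60 = 119.5 rad/s; P_out = τω = 46.8 × 119.5 = 5593 W
P_in = P_out / η = 5593 / 0.817 = 6846 W
I_L = P_in / (√3·V_L·cosφ) = 6846 / (1.732 × 230 × 0.837) = 20.5 A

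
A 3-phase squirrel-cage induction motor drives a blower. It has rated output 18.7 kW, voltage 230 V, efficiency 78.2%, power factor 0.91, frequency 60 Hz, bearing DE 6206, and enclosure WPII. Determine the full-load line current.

P_out = 18.7 kW = 18700 W
P_in = P_out / η = 18700 / 0.782 = 23913 W
I_L = P_in / (√3·V_L·cosφ) = 23913 / (1.732 × 230 × 0.91) = 66 A

66 A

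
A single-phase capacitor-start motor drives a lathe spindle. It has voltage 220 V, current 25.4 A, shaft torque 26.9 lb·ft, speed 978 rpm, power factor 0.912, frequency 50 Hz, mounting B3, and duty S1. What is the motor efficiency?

τ = 26.9 lb·ft × 1.356 = 36.48 N·m
ω = 2π × 978/60 = 102.4 rad/s; P_out = τω = 36.48 × 102.4 = 3736 W
P_in = V·I·cosφ = 220 × 25.4 × 0.912 = 5096 W
η = P_out / P_in = 3736 / 5096 = 0.733 = 73.3%

73.3 %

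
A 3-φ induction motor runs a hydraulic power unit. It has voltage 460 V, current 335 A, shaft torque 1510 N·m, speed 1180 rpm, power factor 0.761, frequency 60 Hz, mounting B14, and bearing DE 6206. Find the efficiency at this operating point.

ω = 2π × 1180/60 = 123.6 rad/s; P_out = τω = 1510 × 123.6 = 186636 W
P_in = √3·V_L·I_L·cosφ = 1.732 × 460 × 335 × 0.761 = 203112 W
η = P_out / P_in = 186636 / 203112 = 0.919 = 91.9%

91.9 %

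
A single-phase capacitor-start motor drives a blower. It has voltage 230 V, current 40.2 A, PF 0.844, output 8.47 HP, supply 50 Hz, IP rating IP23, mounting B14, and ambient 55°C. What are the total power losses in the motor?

1.49 kW

P_in = V·I·cosφ = 230×40.2×0.844 = 7804 W
P_out = 8.47×746 = 6319 W
Losses = P_in − P_out = 7804 − 6319 = 1485 W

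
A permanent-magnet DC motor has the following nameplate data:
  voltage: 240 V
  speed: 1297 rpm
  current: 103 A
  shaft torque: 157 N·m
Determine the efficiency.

ω = 2π × 1297/60 = 135.8 rad/s; P_out = τω = 157 × 135.8 = 21321 W
P_in = V·I = 240 × 103 = 24720 W
η = P_out / P_in = 21321 / 24720 = 0.863 = 86.3%

86.3 %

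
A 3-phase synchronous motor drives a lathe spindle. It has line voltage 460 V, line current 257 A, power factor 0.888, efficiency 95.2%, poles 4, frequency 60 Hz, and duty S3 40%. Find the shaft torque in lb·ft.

P_in = √3·V·I·cosφ = 1.732 × 460 × 257 × 0.888 = 181824 W
P_out = η·P_in = 0.952 × 181824 = 173096 W
n = n_s = 120×60/4 = 1800 rpm (synchronous)
ω = 2π×1800/60 = 188.5 rad/s
τ = P_out/ω = 173096/188.5 = 918.3 N·m
In lb·ft: 918.3/1.356 = 677 lb·ft

677 lb·ft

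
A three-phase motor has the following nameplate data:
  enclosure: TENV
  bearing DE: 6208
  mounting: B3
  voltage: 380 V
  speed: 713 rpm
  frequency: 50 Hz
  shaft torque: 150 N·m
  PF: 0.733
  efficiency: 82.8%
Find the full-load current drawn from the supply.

ω = 2π×713/60 = 74.67 rad/s; P_out = τω = 150 × 74.67 = 11201 W
P_in = P_out / η = 11201 / 0.828 = 13528 W
I_L = P_in / (√3·V_L·cosφ) = 13528 / (1.732 × 380 × 0.733) = 28 A

28 A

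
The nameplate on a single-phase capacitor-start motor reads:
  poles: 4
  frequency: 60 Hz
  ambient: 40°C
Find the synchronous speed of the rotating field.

1800 rpm

n_s = 120f/p = 120×60/4 = 1800 rpm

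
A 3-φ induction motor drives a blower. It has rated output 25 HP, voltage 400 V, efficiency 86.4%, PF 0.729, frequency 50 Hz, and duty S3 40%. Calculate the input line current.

42.7 A

P_out = 25 × 746 = 18650 W
P_in = P_out / η = 18650 / 0.864 = 21586 W
I_L = P_in / (√3·V_L·cosφ) = 21586 / (1.732 × 400 × 0.729) = 42.7 A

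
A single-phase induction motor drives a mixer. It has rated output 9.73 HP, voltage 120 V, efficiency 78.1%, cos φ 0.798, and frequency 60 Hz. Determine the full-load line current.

97.1 A

P_out = 9.73 × 746 = 7259 W
P_in = P_out / η = 7259 / 0.781 = 9294 W
I = P_in / (V·cosφ) = 9294 / (120 × 0.798) = 97.1 A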